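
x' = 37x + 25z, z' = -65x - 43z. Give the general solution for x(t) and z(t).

Coefficient matrix A = [[37, 25], [-65, -43]].
Characteristic polynomial det(A - λI) = λ^2 + 6λ + 34 = 0.
Eigenvalues λ = -3 ± 5i (complex conjugate pair).
For λ=-3+5i: an eigenvector is (-1,2) - i(2,-3) = (-1 - 2i, 2 + 3i).
A real fundamental pair from Re and Im of e^((-3+5i)t)v: X_1 = e^(-3t)(cos(5t)·(-1,2) + sin(5t)·(2,-3)), X_2 = e^(-3t)(sin(5t)·(-1,2) - cos(5t)·(2,-3)).
General solution: C_1X_1 + C_2X_2.

x(t) = 2C_1e^(-3t)sin(5t) - C_1e^(-3t)cos(5t) - C_2e^(-3t)sin(5t) - 2C_2e^(-3t)cos(5t), z(t) = -3C_1e^(-3t)sin(5t) + 2C_1e^(-3t)cos(5t) + 2C_2e^(-3t)sin(5t) + 3C_2e^(-3t)cos(5t)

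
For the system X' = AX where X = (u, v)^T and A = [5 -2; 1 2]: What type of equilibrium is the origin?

unstable node

A = [[5,-2],[1,2]]; det(A-λI) = λ^2 - 7λ + 12.
λ = 4, 3: both positive.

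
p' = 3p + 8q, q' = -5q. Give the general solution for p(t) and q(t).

Coefficient matrix A = [[3, 8], [0, -5]].
Characteristic polynomial det(A - λI) = λ^2 + 2λ - 15 = 0.
Eigenvalues λ = -5, 3.
For λ=-5: (A-λI) row 1 is [8, 8], so an eigenvector is (1, -1).
For λ=3: (A-λI) row 1 is [0, 8], so an eigenvector is (1, 0).
General solution: K_1e^(-5t)(1,-1) + K_2e^(3t)(1,0).

p(t) = K_1e^(-5t) + K_2e^(3t), q(t) = -K_1e^(-5t)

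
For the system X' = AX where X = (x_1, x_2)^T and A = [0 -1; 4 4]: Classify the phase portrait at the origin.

unstable improper node

A = [[0,-1],[4,4]]; det(A-λI) = λ^2 - 4λ + 4.
repeated λ = 2 with a single eigenvector.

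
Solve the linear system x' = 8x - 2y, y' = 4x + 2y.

Coefficient matrix A = [[8, -2], [4, 2]].
Characteristic polynomial det(A - λI) = λ^2 - 10λ + 24 = 0.
Eigenvalues λ = 4, 6.
For λ=4: (A-λI) row 1 is [4, -2], so an eigenvector is (1, 2).
For λ=6: (A-λI) row 1 is [2, -2], so an eigenvector is (-1, -1).
General solution: c_1e^(4t)(1,2) + c_2e^(6t)(-1,-1).

x(t) = c_1e^(4t) - c_2e^(6t), y(t) = 2c_1e^(4t) - c_2e^(6t)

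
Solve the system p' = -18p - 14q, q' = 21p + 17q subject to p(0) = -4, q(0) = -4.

p(t) = 16e^(3t) - 20e^(-4t), q(t) = -24e^(3t) + 20e^(-4t)

Coefficient matrix A = [[-18, -14], [21, 17]].
Characteristic polynomial det(A - λI) = λ^2 + λ - 12 = 0.
Eigenvalues λ = -4, 3.
For λ=-4: (A-λI) row 1 is [-14, -14], so an eigenvector is (1, -1).
For λ=3: (A-λI) row 1 is [-21, -14], so an eigenvector is (2, -3).
General solution: c_1e^(-4t)(1,-1) + c_2e^(3t)(2,-3).
Applying p(0)=-4, q(0)=-4 gives c_1=-20, c_2=8.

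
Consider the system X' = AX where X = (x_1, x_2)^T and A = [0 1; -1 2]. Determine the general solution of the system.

x_1(t) = C_1e^(t) + C_2te^(t) + C_2e^(t), x_2(t) = C_1e^(t) + C_2te^(t) + 2C_2e^(t)

Coefficient matrix A = [[0, 1], [-1, 2]].
Characteristic polynomial det(A - λI) = λ^2 - 2λ + 1 = 0.
Single eigenvalue λ = 1 with algebraic multiplicity 2.
Eigenvector v = (1,1); generalized eigenvector w with (A-λI)w=v is (1,2).
General solution: e^(t)[C_1·v + C_2·(t·v + w)].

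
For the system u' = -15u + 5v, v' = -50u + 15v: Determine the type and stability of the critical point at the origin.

A = [[-15,5],[-50,15]]; det(A-λI) = λ^2 + 25.
λ = 0 ± 5i: zero real part.

center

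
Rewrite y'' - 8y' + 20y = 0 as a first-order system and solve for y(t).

Let x_1 = y, x_2 = y'. Then x_1' = x_2 and x_2' = -20x_1 + 8x_2.
A = [[0,1],[-20,8]]; det(A-λI) = λ^2 - 8λ + 20.
Eigenvalues λ = 4 ± 2i.

y(t) = c_1e^(4t)cos(2t) + c_2e^(4t)sin(2t)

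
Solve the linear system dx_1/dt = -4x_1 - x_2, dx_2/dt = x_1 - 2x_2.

Coefficient matrix A = [[-4, -1], [1, -2]].
Characteristic polynomial det(A - λI) = λ^2 + 6λ + 9 = 0.
Single eigenvalue λ = -3 with algebraic multiplicity 2.
Eigenvector v = (1,-1); generalized eigenvector w with (A-λI)w=v is (0,-1).
General solution: e^(-3t)[K_1·v + K_2·(t·v + w)].

x_1(t) = K_1e^(-3t) + K_2te^(-3t), x_2(t) = -K_1e^(-3t) - K_2te^(-3t) - K_2e^(-3t)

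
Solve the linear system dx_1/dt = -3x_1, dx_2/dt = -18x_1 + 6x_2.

x_1(t) = -C_2e^(-3t), x_2(t) = -C_1e^(6t) - 2C_2e^(-3t)

Coefficient matrix A = [[-3, 0], [-18, 6]].
Characteristic polynomial det(A - λI) = λ^2 - 3λ - 18 = 0.
Eigenvalues λ = 6, -3.
For λ=6: (A-λI) row 1 is [-9, 0], so an eigenvector is (0, -1).
For λ=-3: (A-λI) row 2 is [-18, 9], so an eigenvector is (-1, -2).
General solution: C_1e^(6t)(0,-1) + C_2e^(-3t)(-1,-2).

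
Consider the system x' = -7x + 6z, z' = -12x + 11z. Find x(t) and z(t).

x(t) = C_1e^(-t) + C_2e^(5t), z(t) = C_1e^(-t) + 2C_2e^(5t)

Coefficient matrix A = [[-7, 6], [-12, 11]].
Characteristic polynomial det(A - λI) = λ^2 - 4λ - 5 = 0.
Eigenvalues λ = -1, 5.
For λ=-1: (A-λI) row 1 is [-6, 6], so an eigenvector is (1, 1).
For λ=5: (A-λI) row 1 is [-12, 6], so an eigenvector is (1, 2).
General solution: C_1e^(-t)(1,1) + C_2e^(5t)(1,2).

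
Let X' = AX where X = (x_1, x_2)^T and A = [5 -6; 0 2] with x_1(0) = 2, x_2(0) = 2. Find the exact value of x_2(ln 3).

18

A = [[5,-6],[0,2]]; eigenvalues λ = 5, 2.
Eigenvectors: (-1,0) for λ=5, (-2,-1) for λ=2.
From the initial condition, c_1 = 2, c_2 = -2.
x_2(ln 3) = (2)(3^5)(0) + (-2)(3^2)(-1) = 18.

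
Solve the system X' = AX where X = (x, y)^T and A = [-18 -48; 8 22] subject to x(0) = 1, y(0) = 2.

x(t) = -14e^(6t) + 15e^(-2t), y(t) = 7e^(6t) - 5e^(-2t)

Coefficient matrix A = [[-18, -48], [8, 22]].
Characteristic polynomial det(A - λI) = λ^2 - 4λ - 12 = 0.
Eigenvalues λ = 6, -2.
For λ=6: (A-λI) row 1 is [-24, -48], so an eigenvector is (-2, 1).
For λ=-2: (A-λI) row 1 is [-16, -48], so an eigenvector is (3, -1).
General solution: K_1e^(6t)(-2,1) + K_2e^(-2t)(3,-1).
Applying x(0)=1, y(0)=2 gives K_1=7, K_2=5.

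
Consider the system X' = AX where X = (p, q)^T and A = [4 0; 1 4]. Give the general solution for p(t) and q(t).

p(t) = c_2e^(4t), q(t) = c_1e^(4t) + c_2te^(4t) - 3c_2e^(4t)

Coefficient matrix A = [[4, 0], [1, 4]].
Characteristic polynomial det(A - λI) = λ^2 - 8λ + 16 = 0.
Single eigenvalue λ = 4 with algebraic multiplicity 2.
Eigenvector v = (0,1); generalized eigenvector w with (A-λI)w=v is (1,-3).
General solution: e^(4t)[c_1·v + c_2·(t·v + w)].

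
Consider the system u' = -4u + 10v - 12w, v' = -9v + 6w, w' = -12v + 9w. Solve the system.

Coefficient matrix A = [[-4, 10, -12], [0, -9, 6], [0, -12, 9]].
det(A - λI) = 0 gives eigenvalues λ = -4, -3, 3.
For λ=-4: eigenvector (1,0,0).
For λ=-3: eigenvector (-2,1,1).
For λ=3: eigenvector (-2,1,2).
General solution: K_1e^(-4t)(1,0,0) + K_2e^(-3t)(-2,1,1) + K_3e^(3t)(-2,1,2).

u(t) = K_1e^(-4t) - 2K_2e^(-3t) - 2K_3e^(3t), v(t) = K_2e^(-3t) + K_3e^(3t), w(t) = K_2e^(-3t) + 2K_3e^(3t)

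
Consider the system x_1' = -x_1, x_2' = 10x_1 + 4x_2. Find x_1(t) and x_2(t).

Coefficient matrix A = [[-1, 0], [10, 4]].
Characteristic polynomial det(A - λI) = λ^2 - 3λ - 4 = 0.
Eigenvalues λ = 4, -1.
For λ=4: (A-λI) row 1 is [-5, 0], so an eigenvector is (0, 1).
For λ=-1: (A-λI) row 2 is [10, 5], so an eigenvector is (1, -2).
General solution: K_1e^(4t)(0,1) + K_2e^(-t)(1,-2).

x_1(t) = K_2e^(-t), x_2(t) = K_1e^(4t) - 2K_2e^(-t)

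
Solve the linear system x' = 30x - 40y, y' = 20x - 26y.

Coefficient matrix A = [[30, -40], [20, -26]].
Characteristic polynomial det(A - λI) = λ^2 - 4λ + 20 = 0.
Eigenvalues λ = 2 ± 4i (complex conjugate pair).
For λ=2+4i: an eigenvector is (3,2) - i(1,1) = (3 - i, 2 - i).
A real fundamental pair from Re and Im of e^((2+4i)t)v: X_1 = e^(2t)(cos(4t)·(3,2) + sin(4t)·(1,1)), X_2 = e^(2t)(sin(4t)·(3,2) - cos(4t)·(1,1)).
General solution: C_1X_1 + C_2X_2.

x(t) = C_1e^(2t)sin(4t) + 3C_1e^(2t)cos(4t) + 3C_2e^(2t)sin(4t) - C_2e^(2t)cos(4t), y(t) = C_1e^(2t)sin(4t) + 2C_1e^(2t)cos(4t) + 2C_2e^(2t)sin(4t) - C_2e^(2t)cos(4t)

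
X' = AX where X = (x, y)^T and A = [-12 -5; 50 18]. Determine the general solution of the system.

Coefficient matrix A = [[-12, -5], [50, 18]].
Characteristic polynomial det(A - λI) = λ^2 - 6λ + 34 = 0.
Eigenvalues λ = 3 ± 5i (complex conjugate pair).
For λ=3+5i: an eigenvector is (-1,3) - i(0,-1) = (-1, 3 + i).
A real fundamental pair from Re and Im of e^((3+5i)t)v: X_1 = e^(3t)(cos(5t)·(-1,3) + sin(5t)·(0,-1)), X_2 = e^(3t)(sin(5t)·(-1,3) - cos(5t)·(0,-1)).
General solution: K_1X_1 + K_2X_2.

x(t) = -K_1e^(3t)cos(5t) - K_2e^(3t)sin(5t), y(t) = -K_1e^(3t)sin(5t) + 3K_1e^(3t)cos(5t) + 3K_2e^(3t)sin(5t) + K_2e^(3t)cos(5t)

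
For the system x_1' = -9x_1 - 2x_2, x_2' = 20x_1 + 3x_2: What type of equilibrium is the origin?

A = [[-9,-2],[20,3]]; det(A-λI) = λ^2 + 6λ + 13.
λ = -3 ± 2i: negative real part.

stable spiral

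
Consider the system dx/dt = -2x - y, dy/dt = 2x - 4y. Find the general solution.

x(t) = -K_1e^(-3t)sin(t) + K_2e^(-3t)cos(t), y(t) = -K_1e^(-3t)sin(t) + K_1e^(-3t)cos(t) + K_2e^(-3t)sin(t) + K_2e^(-3t)cos(t)

Coefficient matrix A = [[-2, -1], [2, -4]].
Characteristic polynomial det(A - λI) = λ^2 + 6λ + 10 = 0.
Eigenvalues λ = -3 ± i (complex conjugate pair).
For λ=-3+i: an eigenvector is (0,1) - i(-1,-1) = (0 + i, 1 + i).
A real fundamental pair from Re and Im of e^((-3+i)t)v: X_1 = e^(-3t)(cos(t)·(0,1) + sin(t)·(-1,-1)), X_2 = e^(-3t)(sin(t)·(0,1) - cos(t)·(-1,-1)).
General solution: K_1X_1 + K_2X_2.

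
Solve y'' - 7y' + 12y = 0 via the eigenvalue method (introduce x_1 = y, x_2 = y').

y(t) = K_1e^(4t) + K_2e^(3t)

Let x_1 = y, x_2 = y'. Then x_1' = x_2 and x_2' = -12x_1 + 7x_2.
A = [[0,1],[-12,7]]; det(A-λI) = λ^2 - 7λ + 12.
Eigenvalues λ = 4, 3 with eigenvectors (1,4), (1,3).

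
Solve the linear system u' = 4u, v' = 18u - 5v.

u(t) = -K_1e^(4t), v(t) = -2K_1e^(4t) - K_2e^(-5t)

Coefficient matrix A = [[4, 0], [18, -5]].
Characteristic polynomial det(A - λI) = λ^2 + λ - 20 = 0.
Eigenvalues λ = 4, -5.
For λ=4: (A-λI) row 2 is [18, -9], so an eigenvector is (-1, -2).
For λ=-5: (A-λI) row 1 is [9, 0], so an eigenvector is (0, -1).
General solution: K_1e^(4t)(-1,-2) + K_2e^(-5t)(0,-1).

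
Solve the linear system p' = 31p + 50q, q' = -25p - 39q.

Coefficient matrix A = [[31, 50], [-25, -39]].
Characteristic polynomial det(A - λI) = λ^2 + 8λ + 41 = 0.
Eigenvalues λ = -4 ± 5i (complex conjugate pair).
For λ=-4+5i: an eigenvector is (1,-1) - i(-3,2) = (1 + 3i, -1 - 2i).
A real fundamental pair from Re and Im of e^((-4+5i)t)v: X_1 = e^(-4t)(cos(5t)·(1,-1) + sin(5t)·(-3,2)), X_2 = e^(-4t)(sin(5t)·(1,-1) - cos(5t)·(-3,2)).
General solution: K_1X_1 + K_2X_2.

p(t) = -3K_1e^(-4t)sin(5t) + K_1e^(-4t)cos(5t) + K_2e^(-4t)sin(5t) + 3K_2e^(-4t)cos(5t), q(t) = 2K_1e^(-4t)sin(5t) - K_1e^(-4t)cos(5t) - K_2e^(-4t)sin(5t) - 2K_2e^(-4t)cos(5t)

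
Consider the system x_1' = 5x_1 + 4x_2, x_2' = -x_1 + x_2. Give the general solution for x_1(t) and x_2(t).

x_1(t) = 2c_1e^(3t) + 2c_2te^(3t) - c_2e^(3t), x_2(t) = -c_1e^(3t) - c_2te^(3t) + c_2e^(3t)

Coefficient matrix A = [[5, 4], [-1, 1]].
Characteristic polynomial det(A - λI) = λ^2 - 6λ + 9 = 0.
Single eigenvalue λ = 3 with algebraic multiplicity 2.
Eigenvector v = (2,-1); generalized eigenvector w with (A-λI)w=v is (-1,1).
General solution: e^(3t)[c_1·v + c_2·(t·v + w)].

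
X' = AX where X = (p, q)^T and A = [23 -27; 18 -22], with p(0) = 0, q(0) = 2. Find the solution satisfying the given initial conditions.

p(t) = -6e^(5t) + 6e^(-4t), q(t) = -4e^(5t) + 6e^(-4t)

Coefficient matrix A = [[23, -27], [18, -22]].
Characteristic polynomial det(A - λI) = λ^2 - λ - 20 = 0.
Eigenvalues λ = -4, 5.
For λ=-4: (A-λI) row 1 is [27, -27], so an eigenvector is (1, 1).
For λ=5: (A-λI) row 1 is [18, -27], so an eigenvector is (3, 2).
General solution: c_1e^(-4t)(1,1) + c_2e^(5t)(3,2).
Applying p(0)=0, q(0)=2 gives c_1=6, c_2=-2.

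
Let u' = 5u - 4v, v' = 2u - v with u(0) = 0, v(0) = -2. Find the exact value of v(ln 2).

A = [[5,-4],[2,-1]]; eigenvalues λ = 3, 1.
Eigenvectors: (-2,-1) for λ=3, (-1,-1) for λ=1.
From the initial condition, c_1 = -2, c_2 = 4.
v(ln 2) = (-2)(2^3)(-1) + (4)(2^1)(-1) = 8.

8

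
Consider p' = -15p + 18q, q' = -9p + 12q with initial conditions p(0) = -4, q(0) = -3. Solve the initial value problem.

p(t) = -2e^(3t) - 2e^(-6t), q(t) = -2e^(3t) - e^(-6t)

Coefficient matrix A = [[-15, 18], [-9, 12]].
Characteristic polynomial det(A - λI) = λ^2 + 3λ - 18 = 0.
Eigenvalues λ = -6, 3.
For λ=-6: (A-λI) row 1 is [-9, 18], so an eigenvector is (-2, -1).
For λ=3: (A-λI) row 1 is [-18, 18], so an eigenvector is (1, 1).
General solution: C_1e^(-6t)(-2,-1) + C_2e^(3t)(1,1).
Applying p(0)=-4, q(0)=-3 gives C_1=1, C_2=-2.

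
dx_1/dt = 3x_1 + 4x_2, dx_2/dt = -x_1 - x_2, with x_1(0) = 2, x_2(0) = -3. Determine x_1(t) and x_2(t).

x_1(t) = -8te^(t) + 2e^(t), x_2(t) = 4te^(t) - 3e^(t)

Coefficient matrix A = [[3, 4], [-1, -1]].
Characteristic polynomial det(A - λI) = λ^2 - 2λ + 1 = 0.
Single eigenvalue λ = 1 with algebraic multiplicity 2.
Eigenvector v = (-2,1); generalized eigenvector w with (A-λI)w=v is (1,-1).
General solution: e^(t)[c_1·v + c_2·(t·v + w)].
Applying x_1(0)=2, x_2(0)=-3 gives c_1=1, c_2=4.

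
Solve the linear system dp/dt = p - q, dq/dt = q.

Coefficient matrix A = [[1, -1], [0, 1]].
Characteristic polynomial det(A - λI) = λ^2 - 2λ + 1 = 0.
Single eigenvalue λ = 1 with algebraic multiplicity 2.
Eigenvector v = (-1,0); generalized eigenvector w with (A-λI)w=v is (-2,1).
General solution: e^(t)[K_1·v + K_2·(t·v + w)].

p(t) = -K_1e^(t) - K_2te^(t) - 2K_2e^(t), q(t) = K_2e^(t)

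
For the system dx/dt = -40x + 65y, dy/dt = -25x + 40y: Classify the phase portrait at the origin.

A = [[-40,65],[-25,40]]; det(A-λI) = λ^2 + 25.
λ = 0 ± 5i: zero real part.

center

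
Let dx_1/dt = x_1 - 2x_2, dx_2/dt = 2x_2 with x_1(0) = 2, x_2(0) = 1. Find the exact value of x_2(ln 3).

A = [[1,-2],[0,2]]; eigenvalues λ = 1, 2.
Eigenvectors: (1,0) for λ=1, (-2,1) for λ=2.
From the initial condition, c_1 = 4, c_2 = 1.
x_2(ln 3) = (4)(3^1)(0) + (1)(3^2)(1) = 9.

9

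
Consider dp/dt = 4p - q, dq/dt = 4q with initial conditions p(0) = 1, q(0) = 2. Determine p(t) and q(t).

p(t) = -2te^(4t) + e^(4t), q(t) = 2e^(4t)

Coefficient matrix A = [[4, -1], [0, 4]].
Characteristic polynomial det(A - λI) = λ^2 - 8λ + 16 = 0.
Single eigenvalue λ = 4 with algebraic multiplicity 2.
Eigenvector v = (-1,0); generalized eigenvector w with (A-λI)w=v is (-2,1).
General solution: e^(4t)[c_1·v + c_2·(t·v + w)].
Applying p(0)=1, q(0)=2 gives c_1=-5, c_2=2.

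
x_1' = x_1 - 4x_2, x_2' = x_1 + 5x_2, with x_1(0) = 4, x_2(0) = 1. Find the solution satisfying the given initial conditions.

Coefficient matrix A = [[1, -4], [1, 5]].
Characteristic polynomial det(A - λI) = λ^2 - 6λ + 9 = 0.
Single eigenvalue λ = 3 with algebraic multiplicity 2.
Eigenvector v = (-2,1); generalized eigenvector w with (A-λI)w=v is (-3,2).
General solution: e^(3t)[C_1·v + C_2·(t·v + w)].
Applying x_1(0)=4, x_2(0)=1 gives C_1=-11, C_2=6.

x_1(t) = -12te^(3t) + 4e^(3t), x_2(t) = 6te^(3t) + e^(3t)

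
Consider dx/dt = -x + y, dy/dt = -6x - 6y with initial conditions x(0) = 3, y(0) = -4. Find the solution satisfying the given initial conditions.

Coefficient matrix A = [[-1, 1], [-6, -6]].
Characteristic polynomial det(A - λI) = λ^2 + 7λ + 12 = 0.
Eigenvalues λ = -3, -4.
For λ=-3: (A-λI) row 1 is [2, 1], so an eigenvector is (1, -2).
For λ=-4: (A-λI) row 1 is [3, 1], so an eigenvector is (1, -3).
General solution: C_1e^(-3t)(1,-2) + C_2e^(-4t)(1,-3).
Applying x(0)=3, y(0)=-4 gives C_1=5, C_2=-2.

x(t) = 5e^(-3t) - 2e^(-4t), y(t) = -10e^(-3t) + 6e^(-4t)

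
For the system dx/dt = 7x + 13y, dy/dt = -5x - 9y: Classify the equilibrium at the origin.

A = [[7,13],[-5,-9]]; det(A-λI) = λ^2 + 2λ + 2.
λ = -1 ± i: negative real part.

stable spiral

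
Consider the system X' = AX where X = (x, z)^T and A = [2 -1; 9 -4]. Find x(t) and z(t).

Coefficient matrix A = [[2, -1], [9, -4]].
Characteristic polynomial det(A - λI) = λ^2 + 2λ + 1 = 0.
Single eigenvalue λ = -1 with algebraic multiplicity 2.
Eigenvector v = (1,3); generalized eigenvector w with (A-λI)w=v is (1,2).
General solution: e^(-t)[c_1·v + c_2·(t·v + w)].

x(t) = c_1e^(-t) + c_2te^(-t) + c_2e^(-t), z(t) = 3c_1e^(-t) + 3c_2te^(-t) + 2c_2e^(-t)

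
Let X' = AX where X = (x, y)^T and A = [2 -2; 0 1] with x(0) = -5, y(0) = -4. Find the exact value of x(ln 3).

3

A = [[2,-2],[0,1]]; eigenvalues λ = 1, 2.
Eigenvectors: (-2,-1) for λ=1, (1,0) for λ=2.
From the initial condition, c_1 = 4, c_2 = 3.
x(ln 3) = (4)(3^1)(-2) + (3)(3^2)(1) = 3.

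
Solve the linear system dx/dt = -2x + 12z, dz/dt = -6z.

x(t) = -C_1e^(-2t) + 3C_2e^(-6t), z(t) = -C_2e^(-6t)

Coefficient matrix A = [[-2, 12], [0, -6]].
Characteristic polynomial det(A - λI) = λ^2 + 8λ + 12 = 0.
Eigenvalues λ = -2, -6.
For λ=-2: (A-λI) row 1 is [0, 12], so an eigenvector is (-1, 0).
For λ=-6: (A-λI) row 1 is [4, 12], so an eigenvector is (3, -1).
General solution: C_1e^(-2t)(-1,0) + C_2e^(-6t)(3,-1).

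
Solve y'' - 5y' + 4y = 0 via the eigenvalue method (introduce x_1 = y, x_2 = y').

y(t) = C_1e^(4t) + C_2e^(t)

Let x_1 = y, x_2 = y'. Then x_1' = x_2 and x_2' = -4x_1 + 5x_2.
A = [[0,1],[-4,5]]; det(A-λI) = λ^2 - 5λ + 4.
Eigenvalues λ = 4, 1 with eigenvectors (1,4), (1,1).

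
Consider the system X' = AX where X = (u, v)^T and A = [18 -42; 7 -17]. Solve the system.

Coefficient matrix A = [[18, -42], [7, -17]].
Characteristic polynomial det(A - λI) = λ^2 - λ - 12 = 0.
Eigenvalues λ = 4, -3.
For λ=4: (A-λI) row 1 is [14, -42], so an eigenvector is (3, 1).
For λ=-3: (A-λI) row 1 is [21, -42], so an eigenvector is (-2, -1).
General solution: K_1e^(4t)(3,1) + K_2e^(-3t)(-2,-1).

u(t) = 3K_1e^(4t) - 2K_2e^(-3t), v(t) = K_1e^(4t) - K_2e^(-3t)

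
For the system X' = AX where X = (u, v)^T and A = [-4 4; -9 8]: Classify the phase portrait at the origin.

unstable improper node

A = [[-4,4],[-9,8]]; det(A-λI) = λ^2 - 4λ + 4.
repeated λ = 2 with a single eigenvector.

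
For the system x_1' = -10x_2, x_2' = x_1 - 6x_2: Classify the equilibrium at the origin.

stable spiral

A = [[0,-10],[1,-6]]; det(A-λI) = λ^2 + 6λ + 10.
λ = -3 ± i: negative real part.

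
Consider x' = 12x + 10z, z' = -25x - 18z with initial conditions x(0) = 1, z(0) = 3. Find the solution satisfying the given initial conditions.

x(t) = 9e^(-3t)sin(5t) + e^(-3t)cos(5t), z(t) = -14e^(-3t)sin(5t) + 3e^(-3t)cos(5t)

Coefficient matrix A = [[12, 10], [-25, -18]].
Characteristic polynomial det(A - λI) = λ^2 + 6λ + 34 = 0.
Eigenvalues λ = -3 ± 5i (complex conjugate pair).
For λ=-3+5i: an eigenvector is (-1,2) - i(1,-1) = (-1 - i, 2 + i).
A real fundamental pair from Re and Im of e^((-3+5i)t)v: X_1 = e^(-3t)(cos(5t)·(-1,2) + sin(5t)·(1,-1)), X_2 = e^(-3t)(sin(5t)·(-1,2) - cos(5t)·(1,-1)).
General solution: C_1X_1 + C_2X_2.
Applying x(0)=1, z(0)=3 gives C_1=4, C_2=-5.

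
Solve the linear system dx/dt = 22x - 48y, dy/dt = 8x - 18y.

x(t) = -3C_1e^(6t) + 2C_2e^(-2t), y(t) = -C_1e^(6t) + C_2e^(-2t)

Coefficient matrix A = [[22, -48], [8, -18]].
Characteristic polynomial det(A - λI) = λ^2 - 4λ - 12 = 0.
Eigenvalues λ = 6, -2.
For λ=6: (A-λI) row 1 is [16, -48], so an eigenvector is (-3, -1).
For λ=-2: (A-λI) row 1 is [24, -48], so an eigenvector is (2, 1).
General solution: C_1e^(6t)(-3,-1) + C_2e^(-2t)(2,1).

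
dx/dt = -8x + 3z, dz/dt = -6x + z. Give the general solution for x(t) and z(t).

x(t) = K_1e^(-2t) + K_2e^(-5t), z(t) = 2K_1e^(-2t) + K_2e^(-5t)

Coefficient matrix A = [[-8, 3], [-6, 1]].
Characteristic polynomial det(A - λI) = λ^2 + 7λ + 10 = 0.
Eigenvalues λ = -2, -5.
For λ=-2: (A-λI) row 1 is [-6, 3], so an eigenvector is (1, 2).
For λ=-5: (A-λI) row 1 is [-3, 3], so an eigenvector is (1, 1).
General solution: K_1e^(-2t)(1,2) + K_2e^(-5t)(1,1).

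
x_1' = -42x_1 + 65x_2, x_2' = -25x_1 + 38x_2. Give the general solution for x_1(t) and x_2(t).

x_1(t) = 3c_1e^(-2t)sin(5t) - 2c_1e^(-2t)cos(5t) - 2c_2e^(-2t)sin(5t) - 3c_2e^(-2t)cos(5t), x_2(t) = 2c_1e^(-2t)sin(5t) - c_1e^(-2t)cos(5t) - c_2e^(-2t)sin(5t) - 2c_2e^(-2t)cos(5t)

Coefficient matrix A = [[-42, 65], [-25, 38]].
Characteristic polynomial det(A - λI) = λ^2 + 4λ + 29 = 0.
Eigenvalues λ = -2 ± 5i (complex conjugate pair).
For λ=-2+5i: an eigenvector is (-2,-1) - i(3,2) = (-2 - 3i, -1 - 2i).
A real fundamental pair from Re and Im of e^((-2+5i)t)v: X_1 = e^(-2t)(cos(5t)·(-2,-1) + sin(5t)·(3,2)), X_2 = e^(-2t)(sin(5t)·(-2,-1) - cos(5t)·(3,2)).
General solution: c_1X_1 + c_2X_2.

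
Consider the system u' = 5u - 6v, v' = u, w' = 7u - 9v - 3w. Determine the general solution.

Coefficient matrix A = [[5, -6, 0], [1, 0, 0], [7, -9, -3]].
det(A - λI) = 0 gives eigenvalues λ = 2, 3, -3.
For λ=2: eigenvector (2,1,1).
For λ=3: eigenvector (-3,-1,-2).
For λ=-3: eigenvector (0,0,1).
General solution: c_1e^(2t)(2,1,1) + c_2e^(3t)(-3,-1,-2) + c_3e^(-3t)(0,0,1).

u(t) = 2c_1e^(2t) - 3c_2e^(3t), v(t) = c_1e^(2t) - c_2e^(3t), w(t) = c_1e^(2t) - 2c_2e^(3t) + c_3e^(-3t)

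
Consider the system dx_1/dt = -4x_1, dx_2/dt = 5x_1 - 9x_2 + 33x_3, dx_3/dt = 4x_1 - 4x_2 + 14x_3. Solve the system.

x_1(t) = C_2e^(-4t), x_2(t) = 3C_1e^(2t) + C_2e^(-4t) + 11C_3e^(3t), x_3(t) = C_1e^(2t) + 4C_3e^(3t)

Coefficient matrix A = [[-4, 0, 0], [5, -9, 33], [4, -4, 14]].
det(A - λI) = 0 gives eigenvalues λ = 2, -4, 3.
For λ=2: eigenvector (0,3,1).
For λ=-4: eigenvector (1,1,0).
For λ=3: eigenvector (0,11,4).
General solution: C_1e^(2t)(0,3,1) + C_2e^(-4t)(1,1,0) + C_3e^(3t)(0,11,4).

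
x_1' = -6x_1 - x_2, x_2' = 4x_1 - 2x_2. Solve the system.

Coefficient matrix A = [[-6, -1], [4, -2]].
Characteristic polynomial det(A - λI) = λ^2 + 8λ + 16 = 0.
Single eigenvalue λ = -4 with algebraic multiplicity 2.
Eigenvector v = (-1,2); generalized eigenvector w with (A-λI)w=v is (-1,3).
General solution: e^(-4t)[c_1·v + c_2·(t·v + w)].

x_1(t) = -c_1e^(-4t) - c_2te^(-4t) - c_2e^(-4t), x_2(t) = 2c_1e^(-4t) + 2c_2te^(-4t) + 3c_2e^(-4t)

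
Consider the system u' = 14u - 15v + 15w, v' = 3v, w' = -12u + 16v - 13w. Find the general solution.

Coefficient matrix A = [[14, -15, 15], [0, 3, 0], [-12, 16, -13]].
det(A - λI) = 0 gives eigenvalues λ = 2, 3, -1.
For λ=2: eigenvector (5,0,-4).
For λ=3: eigenvector (0,1,1).
For λ=-1: eigenvector (-1,0,1).
General solution: K_1e^(2t)(5,0,-4) + K_2e^(3t)(0,1,1) + K_3e^(-t)(-1,0,1).

u(t) = 5K_1e^(2t) - K_3e^(-t), v(t) = K_2e^(3t), w(t) = -4K_1e^(2t) + K_2e^(3t) + K_3e^(-t)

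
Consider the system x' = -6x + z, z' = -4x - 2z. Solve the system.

x(t) = c_1e^(-4t) + c_2te^(-4t) - c_2e^(-4t), z(t) = 2c_1e^(-4t) + 2c_2te^(-4t) - c_2e^(-4t)

Coefficient matrix A = [[-6, 1], [-4, -2]].
Characteristic polynomial det(A - λI) = λ^2 + 8λ + 16 = 0.
Single eigenvalue λ = -4 with algebraic multiplicity 2.
Eigenvector v = (1,2); generalized eigenvector w with (A-λI)w=v is (-1,-1).
General solution: e^(-4t)[c_1·v + c_2·(t·v + w)].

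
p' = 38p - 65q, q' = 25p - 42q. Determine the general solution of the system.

Coefficient matrix A = [[38, -65], [25, -42]].
Characteristic polynomial det(A - λI) = λ^2 + 4λ + 29 = 0.
Eigenvalues λ = -2 ± 5i (complex conjugate pair).
For λ=-2+5i: an eigenvector is (2,1) - i(3,2) = (2 - 3i, 1 - 2i).
A real fundamental pair from Re and Im of e^((-2+5i)t)v: X_1 = e^(-2t)(cos(5t)·(2,1) + sin(5t)·(3,2)), X_2 = e^(-2t)(sin(5t)·(2,1) - cos(5t)·(3,2)).
General solution: c_1X_1 + c_2X_2.

p(t) = 3c_1e^(-2t)sin(5t) + 2c_1e^(-2t)cos(5t) + 2c_2e^(-2t)sin(5t) - 3c_2e^(-2t)cos(5t), q(t) = 2c_1e^(-2t)sin(5t) + c_1e^(-2t)cos(5t) + c_2e^(-2t)sin(5t) - 2c_2e^(-2t)cos(5t)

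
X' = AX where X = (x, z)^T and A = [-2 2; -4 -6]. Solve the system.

Coefficient matrix A = [[-2, 2], [-4, -6]].
Characteristic polynomial det(A - λI) = λ^2 + 8λ + 20 = 0.
Eigenvalues λ = -4 ± 2i (complex conjugate pair).
For λ=-4+2i: an eigenvector is (-1,1) - i(0,1) = (-1, 1 - i).
A real fundamental pair from Re and Im of e^((-4+2i)t)v: X_1 = e^(-4t)(cos(2t)·(-1,1) + sin(2t)·(0,1)), X_2 = e^(-4t)(sin(2t)·(-1,1) - cos(2t)·(0,1)).
General solution: K_1X_1 + K_2X_2.

x(t) = -K_1e^(-4t)cos(2t) - K_2e^(-4t)sin(2t), z(t) = K_1e^(-4t)sin(2t) + K_1e^(-4t)cos(2t) + K_2e^(-4t)sin(2t) - K_2e^(-4t)cos(2t)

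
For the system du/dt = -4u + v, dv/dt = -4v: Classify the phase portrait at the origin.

A = [[-4,1],[0,-4]]; det(A-λI) = λ^2 + 8λ + 16.
repeated λ = -4 with a single eigenvector.

stable improper node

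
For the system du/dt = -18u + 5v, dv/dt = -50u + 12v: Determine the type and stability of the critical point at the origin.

A = [[-18,5],[-50,12]]; det(A-λI) = λ^2 + 6λ + 34.
λ = -3 ± 5i: negative real part.

stable spiral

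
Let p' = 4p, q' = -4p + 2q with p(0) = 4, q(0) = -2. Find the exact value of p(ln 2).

64

A = [[4,0],[-4,2]]; eigenvalues λ = 4, 2.
Eigenvectors: (1,-2) for λ=4, (0,-1) for λ=2.
From the initial condition, c_1 = 4, c_2 = -6.
p(ln 2) = (4)(2^4)(1) + (-6)(2^2)(0) = 64.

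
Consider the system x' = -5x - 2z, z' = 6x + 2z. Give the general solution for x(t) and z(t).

Coefficient matrix A = [[-5, -2], [6, 2]].
Characteristic polynomial det(A - λI) = λ^2 + 3λ + 2 = 0.
Eigenvalues λ = -2, -1.
For λ=-2: (A-λI) row 1 is [-3, -2], so an eigenvector is (2, -3).
For λ=-1: (A-λI) row 1 is [-4, -2], so an eigenvector is (1, -2).
General solution: C_1e^(-2t)(2,-3) + C_2e^(-t)(1,-2).

x(t) = 2C_1e^(-2t) + C_2e^(-t), z(t) = -3C_1e^(-2t) - 2C_2e^(-t)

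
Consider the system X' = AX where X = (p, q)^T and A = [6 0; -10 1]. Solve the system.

p(t) = -c_1e^(6t), q(t) = 2c_1e^(6t) - c_2e^(t)

Coefficient matrix A = [[6, 0], [-10, 1]].
Characteristic polynomial det(A - λI) = λ^2 - 7λ + 6 = 0.
Eigenvalues λ = 6, 1.
For λ=6: (A-λI) row 2 is [-10, -5], so an eigenvector is (-1, 2).
For λ=1: (A-λI) row 1 is [5, 0], so an eigenvector is (0, -1).
General solution: c_1e^(6t)(-1,2) + c_2e^(t)(0,-1).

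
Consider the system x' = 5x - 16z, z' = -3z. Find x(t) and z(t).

x(t) = C_1e^(5t) + 2C_2e^(-3t), z(t) = C_2e^(-3t)

Coefficient matrix A = [[5, -16], [0, -3]].
Characteristic polynomial det(A - λI) = λ^2 - 2λ - 15 = 0.
Eigenvalues λ = 5, -3.
For λ=5: (A-λI) row 1 is [0, -16], so an eigenvector is (1, 0).
For λ=-3: (A-λI) row 1 is [8, -16], so an eigenvector is (2, 1).
General solution: C_1e^(5t)(1,0) + C_2e^(-3t)(2,1).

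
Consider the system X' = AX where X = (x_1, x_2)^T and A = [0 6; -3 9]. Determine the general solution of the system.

Coefficient matrix A = [[0, 6], [-3, 9]].
Characteristic polynomial det(A - λI) = λ^2 - 9λ + 18 = 0.
Eigenvalues λ = 3, 6.
For λ=3: (A-λI) row 1 is [-3, 6], so an eigenvector is (-2, -1).
For λ=6: (A-λI) row 1 is [-6, 6], so an eigenvector is (1, 1).
General solution: C_1e^(3t)(-2,-1) + C_2e^(6t)(1,1).

x_1(t) = -2C_1e^(3t) + C_2e^(6t), x_2(t) = -C_1e^(3t) + C_2e^(6t)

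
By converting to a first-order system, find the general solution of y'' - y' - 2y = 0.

y(t) = C_1e^(2t) + C_2e^(-t)

Let x_1 = y, x_2 = y'. Then x_1' = x_2 and x_2' = 2x_1 + x_2.
A = [[0,1],[2,1]]; det(A-λI) = λ^2 - λ - 2.
Eigenvalues λ = 2, -1 with eigenvectors (1,2), (1,-1).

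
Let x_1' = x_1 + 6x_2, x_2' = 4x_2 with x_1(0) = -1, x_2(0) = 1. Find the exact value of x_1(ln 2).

A = [[1,6],[0,4]]; eigenvalues λ = 4, 1.
Eigenvectors: (-2,-1) for λ=4, (1,0) for λ=1.
From the initial condition, c_1 = -1, c_2 = -3.
x_1(ln 2) = (-1)(2^4)(-2) + (-3)(2^1)(1) = 26.

26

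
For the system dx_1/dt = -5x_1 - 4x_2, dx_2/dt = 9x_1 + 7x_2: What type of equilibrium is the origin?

unstable improper node

A = [[-5,-4],[9,7]]; det(A-λI) = λ^2 - 2λ + 1.
repeated λ = 1 with a single eigenvector.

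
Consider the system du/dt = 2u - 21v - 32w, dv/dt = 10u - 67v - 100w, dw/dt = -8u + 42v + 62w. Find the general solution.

Coefficient matrix A = [[2, -21, -32], [10, -67, -100], [-8, 42, 62]].
det(A - λI) = 0 gives eigenvalues λ = -4, 3, -2.
For λ=-4: eigenvector (3,10,-6).
For λ=3: eigenvector (-1,-3,2).
For λ=-2: eigenvector (-2,-8,5).
General solution: C_1e^(-4t)(3,10,-6) + C_2e^(3t)(-1,-3,2) + C_3e^(-2t)(-2,-8,5).

u(t) = 3C_1e^(-4t) - C_2e^(3t) - 2C_3e^(-2t), v(t) = 10C_1e^(-4t) - 3C_2e^(3t) - 8C_3e^(-2t), w(t) = -6C_1e^(-4t) + 2C_2e^(3t) + 5C_3e^(-2t)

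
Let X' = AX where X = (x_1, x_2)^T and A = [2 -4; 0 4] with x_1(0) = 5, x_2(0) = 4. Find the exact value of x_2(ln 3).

324

A = [[2,-4],[0,4]]; eigenvalues λ = 2, 4.
Eigenvectors: (1,0) for λ=2, (2,-1) for λ=4.
From the initial condition, c_1 = 13, c_2 = -4.
x_2(ln 3) = (13)(3^2)(0) + (-4)(3^4)(-1) = 324.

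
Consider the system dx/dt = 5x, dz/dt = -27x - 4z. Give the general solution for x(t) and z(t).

x(t) = -C_1e^(5t), z(t) = 3C_1e^(5t) - C_2e^(-4t)

Coefficient matrix A = [[5, 0], [-27, -4]].
Characteristic polynomial det(A - λI) = λ^2 - λ - 20 = 0.
Eigenvalues λ = 5, -4.
For λ=5: (A-λI) row 2 is [-27, -9], so an eigenvector is (-1, 3).
For λ=-4: (A-λI) row 1 is [9, 0], so an eigenvector is (0, -1).
General solution: C_1e^(5t)(-1,3) + C_2e^(-4t)(0,-1).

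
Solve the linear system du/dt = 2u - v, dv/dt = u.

u(t) = c_1e^(t) + c_2te^(t) - c_2e^(t), v(t) = c_1e^(t) + c_2te^(t) - 2c_2e^(t)

Coefficient matrix A = [[2, -1], [1, 0]].
Characteristic polynomial det(A - λI) = λ^2 - 2λ + 1 = 0.
Single eigenvalue λ = 1 with algebraic multiplicity 2.
Eigenvector v = (1,1); generalized eigenvector w with (A-λI)w=v is (-1,-2).
General solution: e^(t)[c_1·v + c_2·(t·v + w)].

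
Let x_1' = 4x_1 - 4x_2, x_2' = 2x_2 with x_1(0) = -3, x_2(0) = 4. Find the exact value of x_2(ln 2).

A = [[4,-4],[0,2]]; eigenvalues λ = 2, 4.
Eigenvectors: (-2,-1) for λ=2, (-1,0) for λ=4.
From the initial condition, c_1 = -4, c_2 = 11.
x_2(ln 2) = (-4)(2^2)(-1) + (11)(2^4)(0) = 16.

16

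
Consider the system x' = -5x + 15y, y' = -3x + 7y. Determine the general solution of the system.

Coefficient matrix A = [[-5, 15], [-3, 7]].
Characteristic polynomial det(A - λI) = λ^2 - 2λ + 10 = 0.
Eigenvalues λ = 1 ± 3i (complex conjugate pair).
For λ=1+3i: an eigenvector is (2,1) - i(1,0) = (2 - i, 1).
A real fundamental pair from Re and Im of e^((1+3i)t)v: X_1 = e^(t)(cos(3t)·(2,1) + sin(3t)·(1,0)), X_2 = e^(t)(sin(3t)·(2,1) - cos(3t)·(1,0)).
General solution: c_1X_1 + c_2X_2.

x(t) = c_1e^(t)sin(3t) + 2c_1e^(t)cos(3t) + 2c_2e^(t)sin(3t) - c_2e^(t)cos(3t), y(t) = c_1e^(t)cos(3t) + c_2e^(t)sin(3t)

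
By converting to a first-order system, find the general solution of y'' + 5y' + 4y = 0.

y(t) = C_1e^(-t) + C_2e^(-4t)

Let x_1 = y, x_2 = y'. Then x_1' = x_2 and x_2' = -4x_1 - 5x_2.
A = [[0,1],[-4,-5]]; det(A-λI) = λ^2 + 5λ + 4.
Eigenvalues λ = -1, -4 with eigenvectors (1,-1), (1,-4).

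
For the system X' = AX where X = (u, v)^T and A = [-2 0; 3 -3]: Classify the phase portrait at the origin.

stable node

A = [[-2,0],[3,-3]]; det(A-λI) = λ^2 + 5λ + 6.
λ = -3, -2: both negative.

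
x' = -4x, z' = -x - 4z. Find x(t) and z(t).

x(t) = K_2e^(-4t), z(t) = -K_1e^(-4t) - K_2te^(-4t) - K_2e^(-4t)

Coefficient matrix A = [[-4, 0], [-1, -4]].
Characteristic polynomial det(A - λI) = λ^2 + 8λ + 16 = 0.
Single eigenvalue λ = -4 with algebraic multiplicity 2.
Eigenvector v = (0,-1); generalized eigenvector w with (A-λI)w=v is (1,-1).
General solution: e^(-4t)[K_1·v + K_2·(t·v + w)].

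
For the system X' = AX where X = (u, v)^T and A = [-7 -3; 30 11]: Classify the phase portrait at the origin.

A = [[-7,-3],[30,11]]; det(A-λI) = λ^2 - 4λ + 13.
λ = 2 ± 3i: positive real part.

unstable spiral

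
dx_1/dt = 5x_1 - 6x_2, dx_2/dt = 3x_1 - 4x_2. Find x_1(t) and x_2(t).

x_1(t) = 2c_1e^(2t) + c_2e^(-t), x_2(t) = c_1e^(2t) + c_2e^(-t)

Coefficient matrix A = [[5, -6], [3, -4]].
Characteristic polynomial det(A - λI) = λ^2 - λ - 2 = 0.
Eigenvalues λ = 2, -1.
For λ=2: (A-λI) row 1 is [3, -6], so an eigenvector is (2, 1).
For λ=-1: (A-λI) row 1 is [6, -6], so an eigenvector is (1, 1).
General solution: c_1e^(2t)(2,1) + c_2e^(-t)(1,1).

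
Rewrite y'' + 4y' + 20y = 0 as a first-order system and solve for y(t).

y(t) = c_1e^(-2t)cos(4t) + c_2e^(-2t)sin(4t)

Let x_1 = y, x_2 = y'. Then x_1' = x_2 and x_2' = -20x_1 - 4x_2.
A = [[0,1],[-20,-4]]; det(A-λI) = λ^2 + 4λ + 20.
Eigenvalues λ = -2 ± 4i.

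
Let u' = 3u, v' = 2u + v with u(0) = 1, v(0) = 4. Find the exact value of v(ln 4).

76

A = [[3,0],[2,1]]; eigenvalues λ = 1, 3.
Eigenvectors: (0,1) for λ=1, (-1,-1) for λ=3.
From the initial condition, c_1 = 3, c_2 = -1.
v(ln 4) = (3)(4^1)(1) + (-1)(4^3)(-1) = 76.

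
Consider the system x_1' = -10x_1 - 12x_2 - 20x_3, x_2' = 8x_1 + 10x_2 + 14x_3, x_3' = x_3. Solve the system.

Coefficient matrix A = [[-10, -12, -20], [8, 10, 14], [0, 0, 1]].
det(A - λI) = 0 gives eigenvalues λ = 2, -2, 1.
For λ=2: eigenvector (-1,1,0).
For λ=-2: eigenvector (-3,2,0).
For λ=1: eigenvector (-4,2,1).
General solution: c_1e^(2t)(-1,1,0) + c_2e^(-2t)(-3,2,0) + c_3e^(t)(-4,2,1).

x_1(t) = -c_1e^(2t) - 3c_2e^(-2t) - 4c_3e^(t), x_2(t) = c_1e^(2t) + 2c_2e^(-2t) + 2c_3e^(t), x_3(t) = c_3e^(t)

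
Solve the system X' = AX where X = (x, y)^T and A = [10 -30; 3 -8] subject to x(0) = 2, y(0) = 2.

Coefficient matrix A = [[10, -30], [3, -8]].
Characteristic polynomial det(A - λI) = λ^2 - 2λ + 10 = 0.
Eigenvalues λ = 1 ± 3i (complex conjugate pair).
For λ=1+3i: an eigenvector is (-3,-1) - i(1,0) = (-3 - i, -1).
A real fundamental pair from Re and Im of e^((1+3i)t)v: X_1 = e^(t)(cos(3t)·(-3,-1) + sin(3t)·(1,0)), X_2 = e^(t)(sin(3t)·(-3,-1) - cos(3t)·(1,0)).
General solution: c_1X_1 + c_2X_2.
Applying x(0)=2, y(0)=2 gives c_1=-2, c_2=4.

x(t) = -14e^(t)sin(3t) + 2e^(t)cos(3t), y(t) = -4e^(t)sin(3t) + 2e^(t)cos(3t)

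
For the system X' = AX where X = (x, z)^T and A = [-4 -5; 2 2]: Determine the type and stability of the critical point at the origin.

A = [[-4,-5],[2,2]]; det(A-λI) = λ^2 + 2λ + 2.
λ = -1 ± i: negative real part.

stable spiral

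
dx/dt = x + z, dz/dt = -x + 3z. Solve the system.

x(t) = C_1e^(2t) + C_2te^(2t) + C_2e^(2t), z(t) = C_1e^(2t) + C_2te^(2t) + 2C_2e^(2t)

Coefficient matrix A = [[1, 1], [-1, 3]].
Characteristic polynomial det(A - λI) = λ^2 - 4λ + 4 = 0.
Single eigenvalue λ = 2 with algebraic multiplicity 2.
Eigenvector v = (1,1); generalized eigenvector w with (A-λI)w=v is (1,2).
General solution: e^(2t)[C_1·v + C_2·(t·v + w)].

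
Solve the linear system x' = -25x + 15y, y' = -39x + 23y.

Coefficient matrix A = [[-25, 15], [-39, 23]].
Characteristic polynomial det(A - λI) = λ^2 + 2λ + 10 = 0.
Eigenvalues λ = -1 ± 3i (complex conjugate pair).
For λ=-1+3i: an eigenvector is (1,2) - i(2,3) = (1 - 2i, 2 - 3i).
A real fundamental pair from Re and Im of e^((-1+3i)t)v: X_1 = e^(-t)(cos(3t)·(1,2) + sin(3t)·(2,3)), X_2 = e^(-t)(sin(3t)·(1,2) - cos(3t)·(2,3)).
General solution: c_1X_1 + c_2X_2.

x(t) = 2c_1e^(-t)sin(3t) + c_1e^(-t)cos(3t) + c_2e^(-t)sin(3t) - 2c_2e^(-t)cos(3t), y(t) = 3c_1e^(-t)sin(3t) + 2c_1e^(-t)cos(3t) + 2c_2e^(-t)sin(3t) - 3c_2e^(-t)cos(3t)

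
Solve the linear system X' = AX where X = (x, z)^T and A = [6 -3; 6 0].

x(t) = -c_1e^(3t)sin(3t) + c_2e^(3t)cos(3t), z(t) = -c_1e^(3t)sin(3t) + c_1e^(3t)cos(3t) + c_2e^(3t)sin(3t) + c_2e^(3t)cos(3t)

Coefficient matrix A = [[6, -3], [6, 0]].
Characteristic polynomial det(A - λI) = λ^2 - 6λ + 18 = 0.
Eigenvalues λ = 3 ± 3i (complex conjugate pair).
For λ=3+3i: an eigenvector is (0,1) - i(-1,-1) = (0 + i, 1 + i).
A real fundamental pair from Re and Im of e^((3+3i)t)v: X_1 = e^(3t)(cos(3t)·(0,1) + sin(3t)·(-1,-1)), X_2 = e^(3t)(sin(3t)·(0,1) - cos(3t)·(-1,-1)).
General solution: c_1X_1 + c_2X_2.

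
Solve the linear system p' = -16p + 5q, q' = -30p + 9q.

Coefficient matrix A = [[-16, 5], [-30, 9]].
Characteristic polynomial det(A - λI) = λ^2 + 7λ + 6 = 0.
Eigenvalues λ = -6, -1.
For λ=-6: (A-λI) row 1 is [-10, 5], so an eigenvector is (-1, -2).
For λ=-1: (A-λI) row 1 is [-15, 5], so an eigenvector is (-1, -3).
General solution: c_1e^(-6t)(-1,-2) + c_2e^(-t)(-1,-3).

p(t) = -c_1e^(-6t) - c_2e^(-t), q(t) = -2c_1e^(-6t) - 3c_2e^(-t)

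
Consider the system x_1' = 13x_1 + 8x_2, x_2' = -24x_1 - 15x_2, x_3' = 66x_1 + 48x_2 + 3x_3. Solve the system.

Coefficient matrix A = [[13, 8, 0], [-24, -15, 0], [66, 48, 3]].
det(A - λI) = 0 gives eigenvalues λ = -3, 1, 3.
For λ=-3: eigenvector (1,-2,5).
For λ=1: eigenvector (2,-3,6).
For λ=3: eigenvector (0,0,1).
General solution: c_1e^(-3t)(1,-2,5) + c_2e^(t)(2,-3,6) + c_3e^(3t)(0,0,1).

x_1(t) = c_1e^(-3t) + 2c_2e^(t), x_2(t) = -2c_1e^(-3t) - 3c_2e^(t), x_3(t) = 5c_1e^(-3t) + 6c_2e^(t) + c_3e^(3t)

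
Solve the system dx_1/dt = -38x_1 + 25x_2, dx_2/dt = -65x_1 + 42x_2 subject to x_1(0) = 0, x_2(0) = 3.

x_1(t) = 15e^(2t)sin(5t), x_2(t) = 24e^(2t)sin(5t) + 3e^(2t)cos(5t)

Coefficient matrix A = [[-38, 25], [-65, 42]].
Characteristic polynomial det(A - λI) = λ^2 - 4λ + 29 = 0.
Eigenvalues λ = 2 ± 5i (complex conjugate pair).
For λ=2+5i: an eigenvector is (1,2) - i(2,3) = (1 - 2i, 2 - 3i).
A real fundamental pair from Re and Im of e^((2+5i)t)v: X_1 = e^(2t)(cos(5t)·(1,2) + sin(5t)·(2,3)), X_2 = e^(2t)(sin(5t)·(1,2) - cos(5t)·(2,3)).
General solution: K_1X_1 + K_2X_2.
Applying x_1(0)=0, x_2(0)=3 gives K_1=6, K_2=3.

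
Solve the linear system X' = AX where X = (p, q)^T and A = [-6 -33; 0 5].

Coefficient matrix A = [[-6, -33], [0, 5]].
Characteristic polynomial det(A - λI) = λ^2 + λ - 30 = 0.
Eigenvalues λ = -6, 5.
For λ=-6: (A-λI) row 1 is [0, -33], so an eigenvector is (-1, 0).
For λ=5: (A-λI) row 1 is [-11, -33], so an eigenvector is (3, -1).
General solution: C_1e^(-6t)(-1,0) + C_2e^(5t)(3,-1).

p(t) = -C_1e^(-6t) + 3C_2e^(5t), q(t) = -C_2e^(5t)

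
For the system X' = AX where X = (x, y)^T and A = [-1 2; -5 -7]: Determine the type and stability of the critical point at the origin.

stable spiral

A = [[-1,2],[-5,-7]]; det(A-λI) = λ^2 + 8λ + 17.
λ = -4 ± i: negative real part.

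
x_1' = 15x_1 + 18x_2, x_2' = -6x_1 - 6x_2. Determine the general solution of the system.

Coefficient matrix A = [[15, 18], [-6, -6]].
Characteristic polynomial det(A - λI) = λ^2 - 9λ + 18 = 0.
Eigenvalues λ = 6, 3.
For λ=6: (A-λI) row 1 is [9, 18], so an eigenvector is (-2, 1).
For λ=3: (A-λI) row 1 is [12, 18], so an eigenvector is (-3, 2).
General solution: K_1e^(6t)(-2,1) + K_2e^(3t)(-3,2).

x_1(t) = -2K_1e^(6t) - 3K_2e^(3t), x_2(t) = K_1e^(6t) + 2K_2e^(3t)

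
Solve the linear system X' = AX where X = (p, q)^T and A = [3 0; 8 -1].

Coefficient matrix A = [[3, 0], [8, -1]].
Characteristic polynomial det(A - λI) = λ^2 - 2λ - 3 = 0.
Eigenvalues λ = 3, -1.
For λ=3: (A-λI) row 2 is [8, -4], so an eigenvector is (1, 2).
For λ=-1: (A-λI) row 1 is [4, 0], so an eigenvector is (0, -1).
General solution: K_1e^(3t)(1,2) + K_2e^(-t)(0,-1).

p(t) = K_1e^(3t), q(t) = 2K_1e^(3t) - K_2e^(-t)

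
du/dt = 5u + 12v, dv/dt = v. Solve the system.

u(t) = -c_1e^(5t) + 3c_2e^(t), v(t) = -c_2e^(t)

Coefficient matrix A = [[5, 12], [0, 1]].
Characteristic polynomial det(A - λI) = λ^2 - 6λ + 5 = 0.
Eigenvalues λ = 5, 1.
For λ=5: (A-λI) row 1 is [0, 12], so an eigenvector is (-1, 0).
For λ=1: (A-λI) row 1 is [4, 12], so an eigenvector is (3, -1).
General solution: c_1e^(5t)(-1,0) + c_2e^(t)(3,-1).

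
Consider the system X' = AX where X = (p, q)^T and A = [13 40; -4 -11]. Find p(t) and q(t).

Coefficient matrix A = [[13, 40], [-4, -11]].
Characteristic polynomial det(A - λI) = λ^2 - 2λ + 17 = 0.
Eigenvalues λ = 1 ± 4i (complex conjugate pair).
For λ=1+4i: an eigenvector is (1,0) - i(3,-1) = (1 - 3i, 0 + i).
A real fundamental pair from Re and Im of e^((1+4i)t)v: X_1 = e^(t)(cos(4t)·(1,0) + sin(4t)·(3,-1)), X_2 = e^(t)(sin(4t)·(1,0) - cos(4t)·(3,-1)).
General solution: C_1X_1 + C_2X_2.

p(t) = 3C_1e^(t)sin(4t) + C_1e^(t)cos(4t) + C_2e^(t)sin(4t) - 3C_2e^(t)cos(4t), q(t) = -C_1e^(t)sin(4t) + C_2e^(t)cos(4t)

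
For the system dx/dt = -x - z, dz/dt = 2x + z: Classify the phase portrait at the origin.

center

A = [[-1,-1],[2,1]]; det(A-λI) = λ^2 + 1.
λ = 0 ± i: zero real part.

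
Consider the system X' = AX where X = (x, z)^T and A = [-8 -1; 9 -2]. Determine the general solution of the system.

Coefficient matrix A = [[-8, -1], [9, -2]].
Characteristic polynomial det(A - λI) = λ^2 + 10λ + 25 = 0.
Single eigenvalue λ = -5 with algebraic multiplicity 2.
Eigenvector v = (1,-3); generalized eigenvector w with (A-λI)w=v is (-1,2).
General solution: e^(-5t)[C_1·v + C_2·(t·v + w)].

x(t) = C_1e^(-5t) + C_2te^(-5t) - C_2e^(-5t), z(t) = -3C_1e^(-5t) - 3C_2te^(-5t) + 2C_2e^(-5t)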